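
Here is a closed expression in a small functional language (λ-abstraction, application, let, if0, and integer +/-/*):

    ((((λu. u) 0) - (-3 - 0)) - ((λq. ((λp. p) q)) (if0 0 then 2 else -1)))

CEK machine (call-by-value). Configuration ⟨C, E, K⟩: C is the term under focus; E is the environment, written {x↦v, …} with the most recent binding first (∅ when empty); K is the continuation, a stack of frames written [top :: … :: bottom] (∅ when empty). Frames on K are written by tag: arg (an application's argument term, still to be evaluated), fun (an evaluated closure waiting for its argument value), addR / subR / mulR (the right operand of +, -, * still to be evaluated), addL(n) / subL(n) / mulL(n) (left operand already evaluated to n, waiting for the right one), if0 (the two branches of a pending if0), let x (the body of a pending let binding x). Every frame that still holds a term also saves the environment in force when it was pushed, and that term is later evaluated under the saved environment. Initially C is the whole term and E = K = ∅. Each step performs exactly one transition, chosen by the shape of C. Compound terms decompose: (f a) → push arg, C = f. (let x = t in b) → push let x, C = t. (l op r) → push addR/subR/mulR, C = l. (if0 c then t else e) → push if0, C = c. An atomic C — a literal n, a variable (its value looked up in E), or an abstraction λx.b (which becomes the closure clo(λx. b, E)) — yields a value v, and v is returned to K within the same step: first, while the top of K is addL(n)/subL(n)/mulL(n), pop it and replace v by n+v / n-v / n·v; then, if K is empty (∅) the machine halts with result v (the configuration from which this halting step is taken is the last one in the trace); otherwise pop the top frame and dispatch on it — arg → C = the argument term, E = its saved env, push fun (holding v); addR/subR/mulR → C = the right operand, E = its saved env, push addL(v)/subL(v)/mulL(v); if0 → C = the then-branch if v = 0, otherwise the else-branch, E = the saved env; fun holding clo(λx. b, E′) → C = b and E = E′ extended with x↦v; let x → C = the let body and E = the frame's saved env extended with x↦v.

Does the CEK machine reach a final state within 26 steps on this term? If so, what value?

Answer: 1

Derivation:
[0] ⟨C=((((λu. u) 0) - (-3 - 0)) - ((λq. ((λp. p) q)) (if0 0 then 2 else -1))); E=∅; K=∅⟩
[1] ⟨C=(((λu. u) 0) - (-3 - 0)); E=∅; K=[subR]⟩
[2] ⟨C=((λu. u) 0); E=∅; K=[subR :: subR]⟩
[3] ⟨C=(λu. u); E=∅; K=[arg :: subR :: subR]⟩
[4] ⟨C=0; E=∅; K=[fun :: subR :: subR]⟩
[5] ⟨C=u; E={u↦0}; K=[subR :: subR]⟩
[6] ⟨C=(-3 - 0); E=∅; K=[subL(0) :: subR]⟩
[7] ⟨C=-3; E=∅; K=[subR :: subL(0) :: subR]⟩
[8] ⟨C=0; E=∅; K=[subL(-3) :: subL(0) :: subR]⟩
[9] ⟨C=((λq. ((λp. p) q)) (if0 0 then 2 else -1)); E=∅; K=[subL(3)]⟩
[10] ⟨C=(λq. ((λp. p) q)); E=∅; K=[arg :: subL(3)]⟩
[11] ⟨C=(if0 0 then 2 else -1); E=∅; K=[fun :: subL(3)]⟩
[12] ⟨C=0; E=∅; K=[if0 :: fun :: subL(3)]⟩
[13] ⟨C=2; E=∅; K=[fun :: subL(3)]⟩
[14] ⟨C=((λp. p) q); E={q↦2}; K=[subL(3)]⟩
[15] ⟨C=(λp. p); E={q↦2}; K=[arg :: subL(3)]⟩
[16] ⟨C=q; E={q↦2}; K=[fun :: subL(3)]⟩
[17] ⟨C=p; E={p↦2, q↦2}; K=[subL(3)]⟩
→ final value 1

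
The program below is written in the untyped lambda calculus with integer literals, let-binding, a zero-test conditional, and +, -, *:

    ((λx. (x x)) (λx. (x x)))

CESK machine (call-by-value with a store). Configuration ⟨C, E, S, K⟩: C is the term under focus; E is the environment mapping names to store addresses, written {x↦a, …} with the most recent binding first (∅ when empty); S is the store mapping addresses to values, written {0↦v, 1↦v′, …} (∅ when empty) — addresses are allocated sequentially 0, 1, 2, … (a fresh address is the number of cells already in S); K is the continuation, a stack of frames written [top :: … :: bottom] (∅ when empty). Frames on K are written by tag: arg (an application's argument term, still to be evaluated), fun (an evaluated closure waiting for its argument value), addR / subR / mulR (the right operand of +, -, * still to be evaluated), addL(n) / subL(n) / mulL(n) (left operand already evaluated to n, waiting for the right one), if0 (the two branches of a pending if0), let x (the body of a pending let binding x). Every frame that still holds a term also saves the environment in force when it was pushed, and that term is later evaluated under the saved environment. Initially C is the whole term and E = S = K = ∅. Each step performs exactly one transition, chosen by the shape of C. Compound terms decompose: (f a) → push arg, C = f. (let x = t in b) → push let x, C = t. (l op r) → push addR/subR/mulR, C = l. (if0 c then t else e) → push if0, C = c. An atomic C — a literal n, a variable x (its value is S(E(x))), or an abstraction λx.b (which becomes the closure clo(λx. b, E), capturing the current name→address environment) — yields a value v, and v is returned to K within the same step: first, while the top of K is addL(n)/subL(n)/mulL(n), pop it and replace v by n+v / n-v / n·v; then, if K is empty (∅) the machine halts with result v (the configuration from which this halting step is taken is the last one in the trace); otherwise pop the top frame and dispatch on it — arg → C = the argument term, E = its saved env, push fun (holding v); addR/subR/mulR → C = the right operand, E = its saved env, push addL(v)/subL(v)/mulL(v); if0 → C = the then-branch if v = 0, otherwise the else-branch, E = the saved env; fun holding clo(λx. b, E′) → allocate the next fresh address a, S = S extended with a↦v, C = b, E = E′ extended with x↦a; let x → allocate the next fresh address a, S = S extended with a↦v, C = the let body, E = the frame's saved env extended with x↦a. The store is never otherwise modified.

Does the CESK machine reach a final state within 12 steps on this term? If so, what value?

Answer: DIVERGES (no final state within 12 steps)

Execution trace:
step 0: <C=((λx. (x x)) (λx. (x x))), E=∅, S=∅, K=∅>
step 1: <C=(λx. (x x)), E=∅, S=∅, K=[arg]>
step 2: <C=(λx. (x x)), E=∅, S=∅, K=[fun]>
step 3: <C=(x x), E={x↦0}, S={0↦clo(λx. (x x), ∅)}, K=∅>
step 4: <C=x, E={x↦0}, S={0↦clo(λx. (x x), ∅)}, K=[arg]>
step 5: <C=x, E={x↦0}, S={0↦clo(λx. (x x), ∅)}, K=[fun]>
step 6: <C=(x x), E={x↦1}, S={0↦clo(λx. (x x), ∅), 1↦clo(λx. (x x), ∅)}, K=∅>
step 7: <C=x, E={x↦1}, S={0↦clo(λx. (x x), ∅), 1↦clo(λx. (x x), ∅)}, K=[arg]>
step 8: <C=x, E={x↦1}, S={0↦clo(λx. (x x), ∅), 1↦clo(λx. (x x), ∅)}, K=[fun]>
step 9: <C=(x x), E={x↦2}, S={0↦clo(λx. (x x), ∅), 1↦clo(λx. (x x), ∅), 2↦clo(λx. (x x), ∅)}, K=∅>
step 10: <C=x, E={x↦2}, S={0↦clo(λx. (x x), ∅), 1↦clo(λx. (x x), ∅), 2↦clo(λx. (x x), ∅)}, K=[arg]>
step 11: <C=x, E={x↦2}, S={0↦clo(λx. (x x), ∅), 1↦clo(λx. (x x), ∅), 2↦clo(λx. (x x), ∅)}, K=[fun]>
step 12: <C=(x x), E={x↦3}, S={0↦clo(λx. (x x), ∅), 1↦clo(λx. (x x), ∅), 2↦clo(λx. (x x), ∅), 3↦clo(λx. (x x), ∅)}, K=∅>
→ 12 transitions taken and the configuration is still not final: no result within 12 steps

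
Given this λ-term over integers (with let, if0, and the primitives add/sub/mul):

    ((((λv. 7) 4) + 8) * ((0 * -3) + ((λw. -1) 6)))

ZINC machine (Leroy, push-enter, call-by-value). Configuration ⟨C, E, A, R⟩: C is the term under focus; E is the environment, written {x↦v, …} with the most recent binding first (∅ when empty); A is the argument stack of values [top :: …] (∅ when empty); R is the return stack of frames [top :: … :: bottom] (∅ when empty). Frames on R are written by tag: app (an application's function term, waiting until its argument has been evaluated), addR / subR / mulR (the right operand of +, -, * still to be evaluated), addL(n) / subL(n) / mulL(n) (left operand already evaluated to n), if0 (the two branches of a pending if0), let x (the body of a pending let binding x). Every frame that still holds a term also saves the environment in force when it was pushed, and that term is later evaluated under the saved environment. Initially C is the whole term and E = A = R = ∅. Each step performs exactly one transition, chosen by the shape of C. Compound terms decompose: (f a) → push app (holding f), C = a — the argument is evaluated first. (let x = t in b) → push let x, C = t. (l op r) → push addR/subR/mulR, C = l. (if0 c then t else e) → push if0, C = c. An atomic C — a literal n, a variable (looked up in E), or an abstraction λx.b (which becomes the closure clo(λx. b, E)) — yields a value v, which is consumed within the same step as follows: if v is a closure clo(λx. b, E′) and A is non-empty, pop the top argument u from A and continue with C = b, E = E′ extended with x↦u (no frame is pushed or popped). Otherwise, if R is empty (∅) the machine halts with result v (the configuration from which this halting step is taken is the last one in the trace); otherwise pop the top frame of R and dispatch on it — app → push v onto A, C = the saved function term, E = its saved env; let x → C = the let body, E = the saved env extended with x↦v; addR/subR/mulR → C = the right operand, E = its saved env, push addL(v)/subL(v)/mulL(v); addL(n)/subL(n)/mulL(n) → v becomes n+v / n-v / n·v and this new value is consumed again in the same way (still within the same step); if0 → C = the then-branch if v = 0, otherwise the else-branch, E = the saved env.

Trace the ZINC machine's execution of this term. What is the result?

Answer: -15

Machine steps:
0. ⟨C=((((λv. 7) 4) + 8) * ((0 * -3) + ((λw. -1) 6))); E=∅; A=∅; R=∅⟩
1. ⟨C=(((λv. 7) 4) + 8); E=∅; A=∅; R=[mulR]⟩
2. ⟨C=((λv. 7) 4); E=∅; A=∅; R=[addR :: mulR]⟩
3. ⟨C=4; E=∅; A=∅; R=[app :: addR :: mulR]⟩
4. ⟨C=(λv. 7); E=∅; A=[4]; R=[addR :: mulR]⟩
5. ⟨C=7; E={v↦4}; A=∅; R=[addR :: mulR]⟩
6. ⟨C=8; E=∅; A=∅; R=[addL(7) :: mulR]⟩
7. ⟨C=((0 * -3) + ((λw. -1) 6)); E=∅; A=∅; R=[mulL(15)]⟩
8. ⟨C=(0 * -3); E=∅; A=∅; R=[addR :: mulL(15)]⟩
9. ⟨C=0; E=∅; A=∅; R=[mulR :: addR :: mulL(15)]⟩
10. ⟨C=-3; E=∅; A=∅; R=[mulL(0) :: addR :: mulL(15)]⟩
11. ⟨C=((λw. -1) 6); E=∅; A=∅; R=[addL(0) :: mulL(15)]⟩
12. ⟨C=6; E=∅; A=∅; R=[app :: addL(0) :: mulL(15)]⟩
13. ⟨C=(λw. -1); E=∅; A=[6]; R=[addL(0) :: mulL(15)]⟩
14. ⟨C=-1; E={w↦6}; A=∅; R=[addL(0) :: mulL(15)]⟩
→ final value -15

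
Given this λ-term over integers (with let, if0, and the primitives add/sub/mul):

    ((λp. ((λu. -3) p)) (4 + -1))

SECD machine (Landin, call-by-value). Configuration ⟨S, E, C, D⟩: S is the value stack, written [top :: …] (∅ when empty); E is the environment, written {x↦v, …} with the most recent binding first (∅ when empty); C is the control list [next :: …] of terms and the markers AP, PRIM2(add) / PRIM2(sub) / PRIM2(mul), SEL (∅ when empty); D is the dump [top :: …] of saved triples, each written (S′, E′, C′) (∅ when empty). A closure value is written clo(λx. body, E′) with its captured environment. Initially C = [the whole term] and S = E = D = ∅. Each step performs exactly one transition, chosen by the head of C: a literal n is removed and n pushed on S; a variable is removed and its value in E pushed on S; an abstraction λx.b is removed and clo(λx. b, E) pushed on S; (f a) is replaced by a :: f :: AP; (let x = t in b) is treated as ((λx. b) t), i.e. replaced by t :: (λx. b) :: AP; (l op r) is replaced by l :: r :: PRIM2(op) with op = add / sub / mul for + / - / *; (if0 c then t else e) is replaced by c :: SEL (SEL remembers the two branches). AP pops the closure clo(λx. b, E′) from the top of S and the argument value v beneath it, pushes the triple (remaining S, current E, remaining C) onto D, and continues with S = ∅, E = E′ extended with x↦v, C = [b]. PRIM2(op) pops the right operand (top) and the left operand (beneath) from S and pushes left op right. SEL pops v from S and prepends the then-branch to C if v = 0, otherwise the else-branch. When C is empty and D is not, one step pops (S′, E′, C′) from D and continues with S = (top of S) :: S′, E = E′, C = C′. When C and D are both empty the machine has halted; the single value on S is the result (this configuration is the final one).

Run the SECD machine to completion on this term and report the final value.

t=0: ⟨S=∅; E=∅; C=[((λp. ((λu. -3) p)) (4 + -1))]; D=∅⟩
t=1: ⟨S=∅; E=∅; C=[(4 + -1) :: (λp. ((λu. -3) p)) :: AP]; D=∅⟩
t=2: ⟨S=∅; E=∅; C=[4 :: -1 :: PRIM2(add) :: (λp. ((λu. -3) p)) :: AP]; D=∅⟩
t=3: ⟨S=[4]; E=∅; C=[-1 :: PRIM2(add) :: (λp. ((λu. -3) p)) :: AP]; D=∅⟩
t=4: ⟨S=[-1 :: 4]; E=∅; C=[PRIM2(add) :: (λp. ((λu. -3) p)) :: AP]; D=∅⟩
t=5: ⟨S=[3]; E=∅; C=[(λp. ((λu. -3) p)) :: AP]; D=∅⟩
t=6: ⟨S=[clo(λp. ((λu. -3) p), ∅) :: 3]; E=∅; C=[AP]; D=∅⟩
t=7: ⟨S=∅; E={p↦3}; C=[((λu. -3) p)]; D=[(∅, ∅, ∅)]⟩
t=8: ⟨S=∅; E={p↦3}; C=[p :: (λu. -3) :: AP]; D=[(∅, ∅, ∅)]⟩
t=9: ⟨S=[3]; E={p↦3}; C=[(λu. -3) :: AP]; D=[(∅, ∅, ∅)]⟩
t=10: ⟨S=[clo(λu. -3, {p↦3}) :: 3]; E={p↦3}; C=[AP]; D=[(∅, ∅, ∅)]⟩
t=11: ⟨S=∅; E={u↦3, p↦3}; C=[-3]; D=[(∅, {p↦3}, ∅) :: (∅, ∅, ∅)]⟩
t=12: ⟨S=[-3]; E={u↦3, p↦3}; C=∅; D=[(∅, {p↦3}, ∅) :: (∅, ∅, ∅)]⟩
t=13: ⟨S=[-3]; E={p↦3}; C=∅; D=[(∅, ∅, ∅)]⟩
t=14: ⟨S=[-3]; E=∅; C=∅; D=∅⟩
→ final value -3

Answer: -3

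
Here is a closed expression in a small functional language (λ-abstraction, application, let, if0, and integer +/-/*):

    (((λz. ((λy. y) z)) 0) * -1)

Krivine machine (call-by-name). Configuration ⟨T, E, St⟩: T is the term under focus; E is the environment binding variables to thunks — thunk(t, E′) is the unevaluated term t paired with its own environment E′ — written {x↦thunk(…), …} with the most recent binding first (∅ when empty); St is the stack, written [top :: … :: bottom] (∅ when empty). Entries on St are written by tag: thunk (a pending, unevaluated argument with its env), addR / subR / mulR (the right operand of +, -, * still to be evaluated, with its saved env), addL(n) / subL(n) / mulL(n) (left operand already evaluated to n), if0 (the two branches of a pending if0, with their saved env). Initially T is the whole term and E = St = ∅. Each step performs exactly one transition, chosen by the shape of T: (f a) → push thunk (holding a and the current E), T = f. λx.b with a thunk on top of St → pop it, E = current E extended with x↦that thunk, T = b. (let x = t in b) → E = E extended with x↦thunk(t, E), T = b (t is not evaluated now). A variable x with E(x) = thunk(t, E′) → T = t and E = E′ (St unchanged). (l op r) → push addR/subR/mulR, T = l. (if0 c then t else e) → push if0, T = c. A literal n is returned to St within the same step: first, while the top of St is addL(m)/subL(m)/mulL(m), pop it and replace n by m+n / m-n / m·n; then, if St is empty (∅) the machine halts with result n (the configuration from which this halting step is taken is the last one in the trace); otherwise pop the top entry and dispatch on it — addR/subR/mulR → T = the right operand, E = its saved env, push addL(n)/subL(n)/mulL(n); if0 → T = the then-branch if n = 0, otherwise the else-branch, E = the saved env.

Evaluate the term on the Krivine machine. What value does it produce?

Answer: 0

Execution trace:
step 0: <T=(((λz. ((λy. y) z)) 0) * -1), E=∅, St=∅>
step 1: <T=((λz. ((λy. y) z)) 0), E=∅, St=[mulR]>
step 2: <T=(λz. ((λy. y) z)), E=∅, St=[thunk :: mulR]>
step 3: <T=((λy. y) z), E={z↦thunk(0, ∅)}, St=[mulR]>
step 4: <T=(λy. y), E={z↦thunk(0, ∅)}, St=[thunk :: mulR]>
step 5: <T=y, E={y↦thunk(z, {z↦thunk(0, ∅)}), z↦thunk(0, ∅)}, St=[mulR]>
step 6: <T=z, E={z↦thunk(0, ∅)}, St=[mulR]>
step 7: <T=0, E=∅, St=[mulR]>
step 8: <T=-1, E=∅, St=[mulL(0)]>
→ final value 0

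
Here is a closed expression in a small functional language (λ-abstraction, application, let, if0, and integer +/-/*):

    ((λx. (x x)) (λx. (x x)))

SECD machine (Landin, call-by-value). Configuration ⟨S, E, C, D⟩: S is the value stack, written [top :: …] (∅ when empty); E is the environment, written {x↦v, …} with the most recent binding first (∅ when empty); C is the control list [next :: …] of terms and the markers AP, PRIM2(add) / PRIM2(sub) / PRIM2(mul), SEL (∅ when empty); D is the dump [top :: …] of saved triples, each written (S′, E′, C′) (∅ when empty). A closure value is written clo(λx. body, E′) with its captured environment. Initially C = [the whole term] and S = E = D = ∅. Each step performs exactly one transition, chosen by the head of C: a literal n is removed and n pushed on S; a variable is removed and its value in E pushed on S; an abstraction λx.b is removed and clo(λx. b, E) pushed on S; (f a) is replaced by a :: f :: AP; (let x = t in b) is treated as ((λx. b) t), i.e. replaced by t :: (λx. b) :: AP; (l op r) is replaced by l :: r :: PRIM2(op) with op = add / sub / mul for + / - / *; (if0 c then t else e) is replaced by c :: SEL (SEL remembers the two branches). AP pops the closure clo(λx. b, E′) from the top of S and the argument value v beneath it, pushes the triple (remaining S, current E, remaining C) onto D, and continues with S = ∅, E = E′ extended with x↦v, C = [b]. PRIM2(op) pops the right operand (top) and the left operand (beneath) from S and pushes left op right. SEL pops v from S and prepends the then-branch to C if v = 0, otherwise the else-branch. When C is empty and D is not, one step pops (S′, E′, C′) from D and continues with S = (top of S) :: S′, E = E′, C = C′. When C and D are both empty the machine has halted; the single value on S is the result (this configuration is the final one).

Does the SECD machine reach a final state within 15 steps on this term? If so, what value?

Answer: DIVERGES (no final state within 15 steps)

Machine steps:
0. [S=∅ | E=∅ | C=[((λx. (x x)) (λx. (x x)))] | D=∅]
1. [S=∅ | E=∅ | C=[(λx. (x x)) :: (λx. (x x)) :: AP] | D=∅]
2. [S=[clo(λx. (x x), ∅)] | E=∅ | C=[(λx. (x x)) :: AP] | D=∅]
3. [S=[clo(λx. (x x), ∅) :: clo(λx. (x x), ∅)] | E=∅ | C=[AP] | D=∅]
4. [S=∅ | E={x↦clo(λx. (x x), ∅)} | C=[(x x)] | D=[(∅, ∅, ∅)]]
5. [S=∅ | E={x↦clo(λx. (x x), ∅)} | C=[x :: x :: AP] | D=[(∅, ∅, ∅)]]
6. [S=[clo(λx. (x x), ∅)] | E={x↦clo(λx. (x x), ∅)} | C=[x :: AP] | D=[(∅, ∅, ∅)]]
7. [S=[clo(λx. (x x), ∅) :: clo(λx. (x x), ∅)] | E={x↦clo(λx. (x x), ∅)} | C=[AP] | D=[(∅, ∅, ∅)]]
8. [S=∅ | E={x↦clo(λx. (x x), ∅)} | C=[(x x)] | D=[(∅, {x↦clo(λx. (x x), ∅)}, ∅) :: (∅, ∅, ∅)]]
9. [S=∅ | E={x↦clo(λx. (x x), ∅)} | C=[x :: x :: AP] | D=[(∅, {x↦clo(λx. (x x), ∅)}, ∅) :: (∅, ∅, ∅)]]
10. [S=[clo(λx. (x x), ∅)] | E={x↦clo(λx. (x x), ∅)} | C=[x :: AP] | D=[(∅, {x↦clo(λx. (x x), ∅)}, ∅) :: (∅, ∅, ∅)]]
11. [S=[clo(λx. (x x), ∅) :: clo(λx. (x x), ∅)] | E={x↦clo(λx. (x x), ∅)} | C=[AP] | D=[(∅, {x↦clo(λx. (x x), ∅)}, ∅) :: (∅, ∅, ∅)]]
12. [S=∅ | E={x↦clo(λx. (x x), ∅)} | C=[(x x)] | D=[(∅, {x↦clo(λx. (x x), ∅)}, ∅) :: (∅, {x↦clo(λx. (x x), ∅)}, ∅) :: (∅, ∅, ∅)]]
13. [S=∅ | E={x↦clo(λx. (x x), ∅)} | C=[x :: x :: AP] | D=[(∅, {x↦clo(λx. (x x), ∅)}, ∅) :: (∅, {x↦clo(λx. (x x), ∅)}, ∅) :: (∅, ∅, ∅)]]
14. [S=[clo(λx. (x x), ∅)] | E={x↦clo(λx. (x x), ∅)} | C=[x :: AP] | D=[(∅, {x↦clo(λx. (x x), ∅)}, ∅) :: (∅, {x↦clo(λx. (x x), ∅)}, ∅) :: (∅, ∅, ∅)]]
15. [S=[clo(λx. (x x), ∅) :: clo(λx. (x x), ∅)] | E={x↦clo(λx. (x x), ∅)} | C=[AP] | D=[(∅, {x↦clo(λx. (x x), ∅)}, ∅) :: (∅, {x↦clo(λx. (x x), ∅)}, ∅) :: (∅, ∅, ∅)]]
→ 15 transitions taken and the configuration is still not final: no result within 15 steps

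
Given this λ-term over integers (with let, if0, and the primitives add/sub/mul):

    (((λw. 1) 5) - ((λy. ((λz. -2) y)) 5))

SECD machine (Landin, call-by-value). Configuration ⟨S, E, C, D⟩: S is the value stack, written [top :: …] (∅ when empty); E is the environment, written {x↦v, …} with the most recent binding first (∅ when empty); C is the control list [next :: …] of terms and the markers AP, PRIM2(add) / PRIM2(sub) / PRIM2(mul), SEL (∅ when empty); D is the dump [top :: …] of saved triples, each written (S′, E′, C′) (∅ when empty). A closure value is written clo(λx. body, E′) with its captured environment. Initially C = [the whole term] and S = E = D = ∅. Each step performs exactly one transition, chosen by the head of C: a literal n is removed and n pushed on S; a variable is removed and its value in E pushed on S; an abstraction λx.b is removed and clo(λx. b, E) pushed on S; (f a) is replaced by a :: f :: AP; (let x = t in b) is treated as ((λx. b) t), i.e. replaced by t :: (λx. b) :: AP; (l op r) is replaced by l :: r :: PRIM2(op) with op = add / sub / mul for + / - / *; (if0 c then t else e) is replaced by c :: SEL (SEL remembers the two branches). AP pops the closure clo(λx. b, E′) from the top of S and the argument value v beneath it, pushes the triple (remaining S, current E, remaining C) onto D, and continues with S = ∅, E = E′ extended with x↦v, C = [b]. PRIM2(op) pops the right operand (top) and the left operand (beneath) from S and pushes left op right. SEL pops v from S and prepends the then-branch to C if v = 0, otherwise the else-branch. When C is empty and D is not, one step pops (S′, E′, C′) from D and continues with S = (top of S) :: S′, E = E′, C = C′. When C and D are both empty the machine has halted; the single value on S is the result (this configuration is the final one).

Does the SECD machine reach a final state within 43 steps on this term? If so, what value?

0. ⟨S=∅; E=∅; C=[(((λw. 1) 5) - ((λy. ((λz. -2) y)) 5))]; D=∅⟩
1. ⟨S=∅; E=∅; C=[((λw. 1) 5) :: ((λy. ((λz. -2) y)) 5) :: PRIM2(sub)]; D=∅⟩
2. ⟨S=∅; E=∅; C=[5 :: (λw. 1) :: AP :: ((λy. ((λz. -2) y)) 5) :: PRIM2(sub)]; D=∅⟩
3. ⟨S=[5]; E=∅; C=[(λw. 1) :: AP :: ((λy. ((λz. -2) y)) 5) :: PRIM2(sub)]; D=∅⟩
4. ⟨S=[clo(λw. 1, ∅) :: 5]; E=∅; C=[AP :: ((λy. ((λz. -2) y)) 5) :: PRIM2(sub)]; D=∅⟩
5. ⟨S=∅; E={w↦5}; C=[1]; D=[(∅, ∅, [((λy. ((λz. -2) y)) 5) :: PRIM2(sub)])]⟩
6. ⟨S=[1]; E={w↦5}; C=∅; D=[(∅, ∅, [((λy. ((λz. -2) y)) 5) :: PRIM2(sub)])]⟩
7. ⟨S=[1]; E=∅; C=[((λy. ((λz. -2) y)) 5) :: PRIM2(sub)]; D=∅⟩
8. ⟨S=[1]; E=∅; C=[5 :: (λy. ((λz. -2) y)) :: AP :: PRIM2(sub)]; D=∅⟩
9. ⟨S=[5 :: 1]; E=∅; C=[(λy. ((λz. -2) y)) :: AP :: PRIM2(sub)]; D=∅⟩
10. ⟨S=[clo(λy. ((λz. -2) y), ∅) :: 5 :: 1]; E=∅; C=[AP :: PRIM2(sub)]; D=∅⟩
11. ⟨S=∅; E={y↦5}; C=[((λz. -2) y)]; D=[([1], ∅, [PRIM2(sub)])]⟩
12. ⟨S=∅; E={y↦5}; C=[y :: (λz. -2) :: AP]; D=[([1], ∅, [PRIM2(sub)])]⟩
13. ⟨S=[5]; E={y↦5}; C=[(λz. -2) :: AP]; D=[([1], ∅, [PRIM2(sub)])]⟩
14. ⟨S=[clo(λz. -2, {y↦5}) :: 5]; E={y↦5}; C=[AP]; D=[([1], ∅, [PRIM2(sub)])]⟩
15. ⟨S=∅; E={z↦5, y↦5}; C=[-2]; D=[(∅, {y↦5}, ∅) :: ([1], ∅, [PRIM2(sub)])]⟩
16. ⟨S=[-2]; E={z↦5, y↦5}; C=∅; D=[(∅, {y↦5}, ∅) :: ([1], ∅, [PRIM2(sub)])]⟩
17. ⟨S=[-2]; E={y↦5}; C=∅; D=[([1], ∅, [PRIM2(sub)])]⟩
18. ⟨S=[-2 :: 1]; E=∅; C=[PRIM2(sub)]; D=∅⟩
19. ⟨S=[3]; E=∅; C=∅; D=∅⟩
→ final value 3

Answer: 3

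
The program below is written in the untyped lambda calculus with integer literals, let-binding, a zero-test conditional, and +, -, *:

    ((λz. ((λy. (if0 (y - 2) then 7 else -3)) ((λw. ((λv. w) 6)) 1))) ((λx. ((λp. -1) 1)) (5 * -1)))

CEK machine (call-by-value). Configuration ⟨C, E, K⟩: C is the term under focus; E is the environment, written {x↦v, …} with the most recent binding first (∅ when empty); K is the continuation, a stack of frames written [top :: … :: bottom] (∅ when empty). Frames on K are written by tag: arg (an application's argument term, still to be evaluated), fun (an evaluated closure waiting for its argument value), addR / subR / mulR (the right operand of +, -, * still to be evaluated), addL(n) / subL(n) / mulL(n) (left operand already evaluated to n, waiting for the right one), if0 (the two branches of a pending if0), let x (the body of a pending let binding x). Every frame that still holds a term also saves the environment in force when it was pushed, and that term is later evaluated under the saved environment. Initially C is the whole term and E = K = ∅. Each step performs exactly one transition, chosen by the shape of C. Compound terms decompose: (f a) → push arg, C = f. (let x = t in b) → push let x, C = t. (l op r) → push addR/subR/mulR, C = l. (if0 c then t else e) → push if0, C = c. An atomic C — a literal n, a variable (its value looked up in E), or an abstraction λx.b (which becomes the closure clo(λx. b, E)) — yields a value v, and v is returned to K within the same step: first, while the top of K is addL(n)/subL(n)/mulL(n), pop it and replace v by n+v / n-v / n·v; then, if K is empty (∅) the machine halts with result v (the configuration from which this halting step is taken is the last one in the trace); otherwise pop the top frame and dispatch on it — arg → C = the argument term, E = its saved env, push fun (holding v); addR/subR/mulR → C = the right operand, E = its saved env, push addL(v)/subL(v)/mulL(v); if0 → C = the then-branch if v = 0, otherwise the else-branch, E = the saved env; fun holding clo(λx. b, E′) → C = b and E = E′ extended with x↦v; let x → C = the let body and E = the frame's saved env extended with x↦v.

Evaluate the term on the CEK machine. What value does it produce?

t=0: [C=((λz. ((λy. (if0 (y - 2) then 7 else -3)) ((λw. ((λv. w) 6)) 1))) ((λx. ((λp. -1) 1)) (5 * -1))) | E=∅ | K=∅]
t=1: [C=(λz. ((λy. (if0 (y - 2) then 7 else -3)) ((λw. ((λv. w) 6)) 1))) | E=∅ | K=[arg]]
t=2: [C=((λx. ((λp. -1) 1)) (5 * -1)) | E=∅ | K=[fun]]
t=3: [C=(λx. ((λp. -1) 1)) | E=∅ | K=[arg :: fun]]
t=4: [C=(5 * -1) | E=∅ | K=[fun :: fun]]
t=5: [C=5 | E=∅ | K=[mulR :: fun :: fun]]
t=6: [C=-1 | E=∅ | K=[mulL(5) :: fun :: fun]]
t=7: [C=((λp. -1) 1) | E={x↦-5} | K=[fun]]
t=8: [C=(λp. -1) | E={x↦-5} | K=[arg :: fun]]
t=9: [C=1 | E={x↦-5} | K=[fun :: fun]]
t=10: [C=-1 | E={p↦1, x↦-5} | K=[fun]]
t=11: [C=((λy. (if0 (y - 2) then 7 else -3)) ((λw. ((λv. w) 6)) 1)) | E={z↦-1} | K=∅]
t=12: [C=(λy. (if0 (y - 2) then 7 else -3)) | E={z↦-1} | K=[arg]]
t=13: [C=((λw. ((λv. w) 6)) 1) | E={z↦-1} | K=[fun]]
t=14: [C=(λw. ((λv. w) 6)) | E={z↦-1} | K=[arg :: fun]]
t=15: [C=1 | E={z↦-1} | K=[fun :: fun]]
t=16: [C=((λv. w) 6) | E={w↦1, z↦-1} | K=[fun]]
t=17: [C=(λv. w) | E={w↦1, z↦-1} | K=[arg :: fun]]
t=18: [C=6 | E={w↦1, z↦-1} | K=[fun :: fun]]
t=19: [C=w | E={v↦6, w↦1, z↦-1} | K=[fun]]
t=20: [C=(if0 (y - 2) then 7 else -3) | E={y↦1, z↦-1} | K=∅]
t=21: [C=(y - 2) | E={y↦1, z↦-1} | K=[if0]]
t=22: [C=y | E={y↦1, z↦-1} | K=[subR :: if0]]
t=23: [C=2 | E={y↦1, z↦-1} | K=[subL(1) :: if0]]
t=24: [C=-3 | E={y↦1, z↦-1} | K=∅]
→ final value -3

Answer: -3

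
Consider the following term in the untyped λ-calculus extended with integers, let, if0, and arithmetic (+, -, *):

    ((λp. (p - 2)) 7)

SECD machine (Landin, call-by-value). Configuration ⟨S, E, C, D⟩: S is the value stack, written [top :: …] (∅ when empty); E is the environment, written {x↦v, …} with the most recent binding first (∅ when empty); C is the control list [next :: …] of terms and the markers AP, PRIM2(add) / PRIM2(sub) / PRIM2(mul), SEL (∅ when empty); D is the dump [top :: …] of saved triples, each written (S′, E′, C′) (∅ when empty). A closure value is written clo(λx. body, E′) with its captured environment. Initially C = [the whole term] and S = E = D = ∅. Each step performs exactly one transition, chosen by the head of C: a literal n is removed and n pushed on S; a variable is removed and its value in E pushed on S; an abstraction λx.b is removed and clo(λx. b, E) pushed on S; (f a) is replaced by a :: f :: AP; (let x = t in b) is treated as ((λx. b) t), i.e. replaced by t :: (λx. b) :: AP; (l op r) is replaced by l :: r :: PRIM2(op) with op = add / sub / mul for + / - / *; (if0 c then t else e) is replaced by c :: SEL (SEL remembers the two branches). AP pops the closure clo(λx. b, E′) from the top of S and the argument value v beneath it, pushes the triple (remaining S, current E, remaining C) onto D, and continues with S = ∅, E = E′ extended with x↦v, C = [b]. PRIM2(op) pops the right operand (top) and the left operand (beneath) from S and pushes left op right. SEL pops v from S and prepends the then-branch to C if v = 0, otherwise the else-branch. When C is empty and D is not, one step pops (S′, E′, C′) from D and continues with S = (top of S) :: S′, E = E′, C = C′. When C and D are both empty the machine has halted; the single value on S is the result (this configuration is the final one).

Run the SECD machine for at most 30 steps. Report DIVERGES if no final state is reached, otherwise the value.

t=0: [S=∅ | E=∅ | C=[((λp. (p - 2)) 7)] | D=∅]
t=1: [S=∅ | E=∅ | C=[7 :: (λp. (p - 2)) :: AP] | D=∅]
t=2: [S=[7] | E=∅ | C=[(λp. (p - 2)) :: AP] | D=∅]
t=3: [S=[clo(λp. (p - 2), ∅) :: 7] | E=∅ | C=[AP] | D=∅]
t=4: [S=∅ | E={p↦7} | C=[(p - 2)] | D=[(∅, ∅, ∅)]]
t=5: [S=∅ | E={p↦7} | C=[p :: 2 :: PRIM2(sub)] | D=[(∅, ∅, ∅)]]
t=6: [S=[7] | E={p↦7} | C=[2 :: PRIM2(sub)] | D=[(∅, ∅, ∅)]]
t=7: [S=[2 :: 7] | E={p↦7} | C=[PRIM2(sub)] | D=[(∅, ∅, ∅)]]
t=8: [S=[5] | E={p↦7} | C=∅ | D=[(∅, ∅, ∅)]]
t=9: [S=[5] | E=∅ | C=∅ | D=∅]
→ final value 5

Answer: 5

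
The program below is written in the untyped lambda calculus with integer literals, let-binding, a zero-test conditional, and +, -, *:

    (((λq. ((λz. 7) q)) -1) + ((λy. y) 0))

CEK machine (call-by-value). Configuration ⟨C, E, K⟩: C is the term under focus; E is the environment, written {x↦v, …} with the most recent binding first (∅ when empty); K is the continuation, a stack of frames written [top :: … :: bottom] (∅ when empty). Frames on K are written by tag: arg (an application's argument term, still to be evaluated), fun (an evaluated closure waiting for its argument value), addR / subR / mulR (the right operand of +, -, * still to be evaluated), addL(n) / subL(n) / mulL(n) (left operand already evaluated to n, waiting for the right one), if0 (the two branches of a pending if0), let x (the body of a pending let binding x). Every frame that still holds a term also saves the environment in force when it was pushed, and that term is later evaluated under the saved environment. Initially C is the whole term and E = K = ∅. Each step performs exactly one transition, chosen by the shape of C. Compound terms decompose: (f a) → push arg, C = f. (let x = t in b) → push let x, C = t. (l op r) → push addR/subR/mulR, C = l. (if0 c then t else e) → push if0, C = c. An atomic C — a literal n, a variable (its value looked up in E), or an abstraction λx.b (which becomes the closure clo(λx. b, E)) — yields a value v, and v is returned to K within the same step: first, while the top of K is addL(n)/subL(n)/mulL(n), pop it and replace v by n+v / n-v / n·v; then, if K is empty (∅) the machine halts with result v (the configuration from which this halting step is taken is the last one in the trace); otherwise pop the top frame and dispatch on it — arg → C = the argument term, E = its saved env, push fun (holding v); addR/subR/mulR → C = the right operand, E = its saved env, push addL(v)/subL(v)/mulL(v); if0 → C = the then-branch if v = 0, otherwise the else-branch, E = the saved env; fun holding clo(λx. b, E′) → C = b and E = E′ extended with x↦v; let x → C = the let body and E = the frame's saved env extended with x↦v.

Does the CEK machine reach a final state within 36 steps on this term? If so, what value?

Answer: 7

Execution trace:
t=0: <C=(((λq. ((λz. 7) q)) -1) + ((λy. y) 0)), E=∅, K=∅>
t=1: <C=((λq. ((λz. 7) q)) -1), E=∅, K=[addR]>
t=2: <C=(λq. ((λz. 7) q)), E=∅, K=[arg :: addR]>
t=3: <C=-1, E=∅, K=[fun :: addR]>
t=4: <C=((λz. 7) q), E={q↦-1}, K=[addR]>
t=5: <C=(λz. 7), E={q↦-1}, K=[arg :: addR]>
t=6: <C=q, E={q↦-1}, K=[fun :: addR]>
t=7: <C=7, E={z↦-1, q↦-1}, K=[addR]>
t=8: <C=((λy. y) 0), E=∅, K=[addL(7)]>
t=9: <C=(λy. y), E=∅, K=[arg :: addL(7)]>
t=10: <C=0, E=∅, K=[fun :: addL(7)]>
t=11: <C=y, E={y↦0}, K=[addL(7)]>
→ final value 7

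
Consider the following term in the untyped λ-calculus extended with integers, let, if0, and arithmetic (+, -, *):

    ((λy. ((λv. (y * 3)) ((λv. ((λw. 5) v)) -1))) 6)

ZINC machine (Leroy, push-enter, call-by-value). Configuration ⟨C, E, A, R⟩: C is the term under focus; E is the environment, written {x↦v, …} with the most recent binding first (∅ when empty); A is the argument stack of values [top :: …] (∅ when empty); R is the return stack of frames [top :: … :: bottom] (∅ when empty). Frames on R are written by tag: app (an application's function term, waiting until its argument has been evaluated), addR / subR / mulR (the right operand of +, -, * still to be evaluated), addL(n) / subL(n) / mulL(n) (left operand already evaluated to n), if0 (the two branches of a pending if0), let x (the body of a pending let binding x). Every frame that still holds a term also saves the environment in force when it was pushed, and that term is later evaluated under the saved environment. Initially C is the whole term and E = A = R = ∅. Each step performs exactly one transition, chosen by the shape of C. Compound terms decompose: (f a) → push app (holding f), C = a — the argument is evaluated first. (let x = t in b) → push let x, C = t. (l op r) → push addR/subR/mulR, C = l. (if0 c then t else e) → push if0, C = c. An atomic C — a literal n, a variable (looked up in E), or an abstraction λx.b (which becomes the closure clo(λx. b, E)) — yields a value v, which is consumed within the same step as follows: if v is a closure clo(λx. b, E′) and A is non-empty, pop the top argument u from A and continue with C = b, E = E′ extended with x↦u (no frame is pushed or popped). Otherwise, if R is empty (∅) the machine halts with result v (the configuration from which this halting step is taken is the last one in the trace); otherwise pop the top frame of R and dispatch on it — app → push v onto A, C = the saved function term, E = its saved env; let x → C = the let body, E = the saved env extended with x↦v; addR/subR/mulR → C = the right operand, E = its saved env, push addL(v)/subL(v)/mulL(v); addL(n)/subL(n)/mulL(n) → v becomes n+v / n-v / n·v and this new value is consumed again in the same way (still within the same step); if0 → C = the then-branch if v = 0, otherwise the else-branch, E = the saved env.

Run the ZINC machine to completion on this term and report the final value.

step 0: ⟨C=((λy. ((λv. (y * 3)) ((λv. ((λw. 5) v)) -1))) 6); E=∅; A=∅; R=∅⟩
step 1: ⟨C=6; E=∅; A=∅; R=[app]⟩
step 2: ⟨C=(λy. ((λv. (y * 3)) ((λv. ((λw. 5) v)) -1))); E=∅; A=[6]; R=∅⟩
step 3: ⟨C=((λv. (y * 3)) ((λv. ((λw. 5) v)) -1)); E={y↦6}; A=∅; R=∅⟩
step 4: ⟨C=((λv. ((λw. 5) v)) -1); E={y↦6}; A=∅; R=[app]⟩
step 5: ⟨C=-1; E={y↦6}; A=∅; R=[app :: app]⟩
step 6: ⟨C=(λv. ((λw. 5) v)); E={y↦6}; A=[-1]; R=[app]⟩
step 7: ⟨C=((λw. 5) v); E={v↦-1, y↦6}; A=∅; R=[app]⟩
step 8: ⟨C=v; E={v↦-1, y↦6}; A=∅; R=[app :: app]⟩
step 9: ⟨C=(λw. 5); E={v↦-1, y↦6}; A=[-1]; R=[app]⟩
step 10: ⟨C=5; E={w↦-1, v↦-1, y↦6}; A=∅; R=[app]⟩
step 11: ⟨C=(λv. (y * 3)); E={y↦6}; A=[5]; R=∅⟩
step 12: ⟨C=(y * 3); E={v↦5, y↦6}; A=∅; R=∅⟩
step 13: ⟨C=y; E={v↦5, y↦6}; A=∅; R=[mulR]⟩
step 14: ⟨C=3; E={v↦5, y↦6}; A=∅; R=[mulL(6)]⟩
→ final value 18

Answer: 18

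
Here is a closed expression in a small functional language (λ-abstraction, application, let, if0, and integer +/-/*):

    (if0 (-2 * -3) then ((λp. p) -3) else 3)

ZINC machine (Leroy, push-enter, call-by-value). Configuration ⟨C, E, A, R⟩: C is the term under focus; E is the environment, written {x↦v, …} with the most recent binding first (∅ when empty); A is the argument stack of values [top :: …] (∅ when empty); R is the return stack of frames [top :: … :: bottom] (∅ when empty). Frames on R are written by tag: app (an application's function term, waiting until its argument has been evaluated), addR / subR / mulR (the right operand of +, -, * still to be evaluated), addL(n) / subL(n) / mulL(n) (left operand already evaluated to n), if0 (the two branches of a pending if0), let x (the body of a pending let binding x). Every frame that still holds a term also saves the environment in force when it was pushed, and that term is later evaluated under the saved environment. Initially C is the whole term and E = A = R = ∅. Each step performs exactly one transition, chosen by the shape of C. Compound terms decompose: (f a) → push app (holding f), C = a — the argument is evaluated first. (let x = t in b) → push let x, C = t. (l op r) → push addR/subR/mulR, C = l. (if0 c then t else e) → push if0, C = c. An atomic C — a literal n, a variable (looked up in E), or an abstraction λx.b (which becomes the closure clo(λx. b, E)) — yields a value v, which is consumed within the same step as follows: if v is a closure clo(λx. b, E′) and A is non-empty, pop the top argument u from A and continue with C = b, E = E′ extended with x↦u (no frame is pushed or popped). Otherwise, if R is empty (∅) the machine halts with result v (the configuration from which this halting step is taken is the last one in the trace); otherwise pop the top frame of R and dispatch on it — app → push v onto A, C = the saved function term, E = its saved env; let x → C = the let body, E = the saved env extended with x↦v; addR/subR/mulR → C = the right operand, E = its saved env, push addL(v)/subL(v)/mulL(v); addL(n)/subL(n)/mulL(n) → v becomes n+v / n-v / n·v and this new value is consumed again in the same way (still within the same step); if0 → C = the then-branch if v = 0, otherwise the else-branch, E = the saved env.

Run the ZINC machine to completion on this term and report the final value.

Answer: 3

Execution trace:
[0] <C=(if0 (-2 * -3) then ((λp. p) -3) else 3), E=∅, A=∅, R=∅>
[1] <C=(-2 * -3), E=∅, A=∅, R=[if0]>
[2] <C=-2, E=∅, A=∅, R=[mulR :: if0]>
[3] <C=-3, E=∅, A=∅, R=[mulL(-2) :: if0]>
[4] <C=3, E=∅, A=∅, R=∅>
→ final value 3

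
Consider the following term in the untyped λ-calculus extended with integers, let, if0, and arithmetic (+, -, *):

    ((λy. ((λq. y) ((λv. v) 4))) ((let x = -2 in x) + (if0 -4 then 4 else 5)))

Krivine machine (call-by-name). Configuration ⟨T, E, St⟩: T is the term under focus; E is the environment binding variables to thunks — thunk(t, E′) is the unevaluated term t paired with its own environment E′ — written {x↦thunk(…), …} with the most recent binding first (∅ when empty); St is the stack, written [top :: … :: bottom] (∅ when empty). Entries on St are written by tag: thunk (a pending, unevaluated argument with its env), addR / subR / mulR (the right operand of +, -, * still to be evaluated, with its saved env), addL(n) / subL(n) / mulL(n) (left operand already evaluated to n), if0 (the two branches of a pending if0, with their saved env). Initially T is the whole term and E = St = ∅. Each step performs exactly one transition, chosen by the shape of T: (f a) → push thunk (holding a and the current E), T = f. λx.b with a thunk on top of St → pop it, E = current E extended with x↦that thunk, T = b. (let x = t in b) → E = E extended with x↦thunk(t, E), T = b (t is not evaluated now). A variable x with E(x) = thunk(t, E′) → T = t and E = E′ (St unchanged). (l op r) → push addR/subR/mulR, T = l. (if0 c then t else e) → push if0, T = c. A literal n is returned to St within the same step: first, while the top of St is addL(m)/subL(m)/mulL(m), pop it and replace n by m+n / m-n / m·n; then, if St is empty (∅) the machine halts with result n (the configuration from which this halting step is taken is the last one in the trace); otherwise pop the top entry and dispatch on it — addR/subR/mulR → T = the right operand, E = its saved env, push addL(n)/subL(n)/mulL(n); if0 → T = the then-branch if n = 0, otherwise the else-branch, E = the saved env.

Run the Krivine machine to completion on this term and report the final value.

t=0: ⟨T=((λy. ((λq. y) ((λv. v) 4))) ((let x = -2 in x) + (if0 -4 then 4 else 5))); E=∅; St=∅⟩
t=1: ⟨T=(λy. ((λq. y) ((λv. v) 4))); E=∅; St=[thunk]⟩
t=2: ⟨T=((λq. y) ((λv. v) 4)); E={y↦thunk(((let x = -2 in x) + (if0 -4 then 4 else 5)), ∅)}; St=∅⟩
t=3: ⟨T=(λq. y); E={y↦thunk(((let x = -2 in x) + (if0 -4 then 4 else 5)), ∅)}; St=[thunk]⟩
t=4: ⟨T=y; E={q↦thunk(((λv. v) 4), {y↦thunk(((let x = -2 in x) + (if0 -4 then 4 else 5)), ∅)}), y↦thunk(((let x = -2 in x) + (if0 -4 then 4 else 5)), ∅)}; St=∅⟩
t=5: ⟨T=((let x = -2 in x) + (if0 -4 then 4 else 5)); E=∅; St=∅⟩
t=6: ⟨T=(let x = -2 in x); E=∅; St=[addR]⟩
t=7: ⟨T=x; E={x↦thunk(-2, ∅)}; St=[addR]⟩
t=8: ⟨T=-2; E=∅; St=[addR]⟩
t=9: ⟨T=(if0 -4 then 4 else 5); E=∅; St=[addL(-2)]⟩
t=10: ⟨T=-4; E=∅; St=[if0 :: addL(-2)]⟩
t=11: ⟨T=5; E=∅; St=[addL(-2)]⟩
→ final value 3

Answer: 3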